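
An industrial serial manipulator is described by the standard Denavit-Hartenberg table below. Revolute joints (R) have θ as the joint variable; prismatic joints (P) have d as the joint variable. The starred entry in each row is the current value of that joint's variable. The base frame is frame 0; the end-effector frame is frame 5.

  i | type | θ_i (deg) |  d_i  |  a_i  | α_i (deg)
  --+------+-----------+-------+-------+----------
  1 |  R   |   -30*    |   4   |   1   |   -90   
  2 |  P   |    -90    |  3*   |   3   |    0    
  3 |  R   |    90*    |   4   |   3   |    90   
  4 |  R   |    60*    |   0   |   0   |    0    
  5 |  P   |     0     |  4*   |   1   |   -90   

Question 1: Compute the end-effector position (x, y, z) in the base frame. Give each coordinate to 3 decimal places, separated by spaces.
after link 1: o_1 = (0.8660, -0.5000, 4.0000)
after link 2: o_2 = (2.3660, 2.0981, 7.0000)
after link 3: o_3 = (6.9641, 4.0622, 7.0000)
after link 4: o_4 = (6.9641, 4.0622, 7.0000)
after link 5: o_5 = (7.8301, 4.5622, 11.0000)

7.830 4.562 11.000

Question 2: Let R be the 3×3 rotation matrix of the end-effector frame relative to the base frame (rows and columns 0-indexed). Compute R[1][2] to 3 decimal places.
End-effector z-axis (col 2 of R) = (-0.5000,0.8660,0.0000)
R[1][2] = 0.8660

0.866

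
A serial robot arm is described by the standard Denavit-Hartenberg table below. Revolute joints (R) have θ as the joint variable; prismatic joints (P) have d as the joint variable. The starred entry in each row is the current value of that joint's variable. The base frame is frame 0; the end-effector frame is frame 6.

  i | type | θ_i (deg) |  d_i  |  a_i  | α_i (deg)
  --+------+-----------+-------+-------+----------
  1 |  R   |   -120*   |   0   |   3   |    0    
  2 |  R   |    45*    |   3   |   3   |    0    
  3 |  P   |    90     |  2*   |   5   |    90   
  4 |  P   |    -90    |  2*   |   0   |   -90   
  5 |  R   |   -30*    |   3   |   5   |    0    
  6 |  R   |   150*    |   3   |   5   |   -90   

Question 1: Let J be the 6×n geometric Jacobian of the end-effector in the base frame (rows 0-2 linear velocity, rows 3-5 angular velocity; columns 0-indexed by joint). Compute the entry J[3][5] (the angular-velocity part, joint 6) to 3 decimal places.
axis z_5 = (0.9659,0.2588,0.0000); lever o_n−o_5 = (1.7771,4.9590,2.5000)
cross product → J_v[:, 5] = (0.6470,-2.4148,4.3301)
J_ω[:, 5] = z_5
entry J[3][5] = 0.9659

0.966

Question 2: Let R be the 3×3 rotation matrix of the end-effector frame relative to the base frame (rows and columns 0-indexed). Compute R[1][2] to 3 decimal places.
-0.483

End-effector z-axis (col 2 of R) = (0.1294,-0.4830,0.8660)
R[1][2] = -0.4830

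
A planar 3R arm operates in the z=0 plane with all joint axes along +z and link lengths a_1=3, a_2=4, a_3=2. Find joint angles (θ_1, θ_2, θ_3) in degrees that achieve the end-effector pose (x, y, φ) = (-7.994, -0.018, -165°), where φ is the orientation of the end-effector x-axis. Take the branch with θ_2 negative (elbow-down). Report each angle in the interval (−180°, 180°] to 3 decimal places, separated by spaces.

-149.995 -60.002 44.997

wrist centre = target − a_3·(cos φ, sin φ) = (-6.0621, 0.4996)
cos θ_2 = (36.9993−3²−4²)/(2·3·4) = 0.5000; θ_2 = -60.0020° (elbow-down)
β = atan2(0.4996,-6.0621) = 175.2884°; ψ = atan2(-3.4642,4.9999) = -34.7162°
θ_1 = β − ψ = 210.0046°
θ_3 = φ − θ_1 − θ_2 = 44.9974° (wrapped to (-180°,180°])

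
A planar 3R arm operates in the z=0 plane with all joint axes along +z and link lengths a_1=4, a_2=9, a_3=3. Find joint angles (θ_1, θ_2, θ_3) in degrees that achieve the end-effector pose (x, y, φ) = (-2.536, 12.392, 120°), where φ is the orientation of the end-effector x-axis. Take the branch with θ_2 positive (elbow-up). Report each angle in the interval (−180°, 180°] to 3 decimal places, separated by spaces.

29.997 90.005 -0.002

wrist centre = target − a_3·(cos φ, sin φ) = (-1.0360, 9.7939)
cos θ_2 = (96.9942−4²−9²)/(2·4·9) = -0.0001; θ_2 = 90.0046° (elbow-up)
β = atan2(9.7939,-1.0360) = 96.0383°; ψ = atan2(9.0000,3.9993) = 66.0413°
θ_1 = β − ψ = 29.9969°
θ_3 = φ − θ_1 − θ_2 = -0.0015° (wrapped to (-180°,180°])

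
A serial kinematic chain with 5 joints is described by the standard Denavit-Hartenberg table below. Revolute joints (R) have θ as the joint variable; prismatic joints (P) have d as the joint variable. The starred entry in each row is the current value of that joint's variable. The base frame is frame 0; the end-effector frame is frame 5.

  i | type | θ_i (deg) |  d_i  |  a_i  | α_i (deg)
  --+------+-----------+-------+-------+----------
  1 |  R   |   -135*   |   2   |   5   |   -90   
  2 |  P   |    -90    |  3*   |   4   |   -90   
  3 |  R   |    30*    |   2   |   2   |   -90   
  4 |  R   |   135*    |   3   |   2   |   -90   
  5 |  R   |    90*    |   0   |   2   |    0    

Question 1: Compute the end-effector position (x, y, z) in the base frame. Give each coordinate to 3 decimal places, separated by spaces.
-2.648 -5.252 6.007

after link 1: o_1 = (-3.5355, -3.5355, 2.0000)
after link 2: o_2 = (-1.4142, -5.6569, 6.0000)
after link 3: o_3 = (-3.5355, -6.3640, 7.7321)
after link 4: o_4 = (-3.8727, -4.0268, 5.0073)
after link 5: o_5 = (-2.6479, -5.2516, 6.0073)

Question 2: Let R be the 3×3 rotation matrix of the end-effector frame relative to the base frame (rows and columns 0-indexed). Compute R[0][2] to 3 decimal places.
-0.250

End-effector z-axis (col 2 of R) = (-0.2500,-0.7500,-0.6124)
R[0][2] = -0.2500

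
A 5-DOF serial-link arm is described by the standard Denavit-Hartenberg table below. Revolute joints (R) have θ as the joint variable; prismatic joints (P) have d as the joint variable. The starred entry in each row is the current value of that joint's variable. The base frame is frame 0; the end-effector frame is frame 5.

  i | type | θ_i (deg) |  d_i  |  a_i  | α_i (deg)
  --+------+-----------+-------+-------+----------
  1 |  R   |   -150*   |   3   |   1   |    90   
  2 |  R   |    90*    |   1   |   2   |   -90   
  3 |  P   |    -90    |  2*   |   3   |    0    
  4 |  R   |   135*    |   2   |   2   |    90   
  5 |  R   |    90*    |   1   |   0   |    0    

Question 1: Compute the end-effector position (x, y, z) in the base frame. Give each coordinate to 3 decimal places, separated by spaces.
after link 1: o_1 = (-0.8660, -0.5000, 3.0000)
after link 2: o_2 = (-1.3660, 0.3660, 5.0000)
after link 3: o_3 = (-1.1340, 3.9641, 5.0000)
after link 4: o_4 = (1.3052, 3.7394, 6.4142)
after link 5: o_5 = (0.9516, 4.3517, 7.1213)

0.952 4.352 7.121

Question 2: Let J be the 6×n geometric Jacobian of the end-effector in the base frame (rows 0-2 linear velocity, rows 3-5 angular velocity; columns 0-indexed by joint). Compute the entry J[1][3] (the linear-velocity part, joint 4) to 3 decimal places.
axis z_3 = (0.8660,0.5000,0.0000); lever o_n−o_3 = (2.0856,0.3876,2.1213)
cross product → J_v[:, 3] = (1.0607,-1.8371,-0.7071)
J_ω[:, 3] = z_3
entry J[1][3] = -1.8371

-1.837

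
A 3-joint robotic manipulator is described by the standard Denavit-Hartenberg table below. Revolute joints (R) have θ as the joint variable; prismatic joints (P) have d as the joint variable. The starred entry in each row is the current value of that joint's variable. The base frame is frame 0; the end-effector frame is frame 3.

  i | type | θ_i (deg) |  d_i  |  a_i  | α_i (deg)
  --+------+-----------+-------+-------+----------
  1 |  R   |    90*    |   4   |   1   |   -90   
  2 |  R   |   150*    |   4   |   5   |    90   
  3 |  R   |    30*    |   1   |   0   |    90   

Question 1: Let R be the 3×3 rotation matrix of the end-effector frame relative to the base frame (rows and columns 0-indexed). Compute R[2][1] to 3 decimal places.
End-effector y-axis (col 1 of R) = (-0.0000,0.5000,-0.8660)
R[2][1] = -0.8660

-0.866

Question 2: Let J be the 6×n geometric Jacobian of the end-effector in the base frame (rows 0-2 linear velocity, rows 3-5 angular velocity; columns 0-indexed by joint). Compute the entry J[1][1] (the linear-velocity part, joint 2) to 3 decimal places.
axis z_1 = (-1.0000,0.0000,0.0000); lever o_n−o_1 = (-4.0000,-3.8301,-3.3660)
cross product → J_v[:, 1] = (0.0000,-3.3660,3.8301)
J_ω[:, 1] = z_1
entry J[1][1] = -3.3660

-3.366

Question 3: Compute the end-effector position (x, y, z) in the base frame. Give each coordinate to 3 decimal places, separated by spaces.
after link 1: o_1 = (0.0000, 1.0000, 4.0000)
after link 2: o_2 = (-4.0000, -3.3301, 1.5000)
after link 3: o_3 = (-4.0000, -2.8301, 0.6340)

-4.000 -2.830 0.634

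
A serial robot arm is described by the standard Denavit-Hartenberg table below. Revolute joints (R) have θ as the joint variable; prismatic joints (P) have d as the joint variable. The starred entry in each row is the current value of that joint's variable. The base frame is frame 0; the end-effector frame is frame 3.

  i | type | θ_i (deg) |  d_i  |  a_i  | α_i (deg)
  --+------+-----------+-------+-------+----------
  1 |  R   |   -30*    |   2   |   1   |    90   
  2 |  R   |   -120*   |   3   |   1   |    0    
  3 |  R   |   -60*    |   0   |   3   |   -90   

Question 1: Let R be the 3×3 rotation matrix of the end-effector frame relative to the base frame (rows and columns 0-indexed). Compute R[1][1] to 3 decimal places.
End-effector y-axis (col 1 of R) = (0.5000,0.8660,-0.0000)
R[1][1] = 0.8660

0.866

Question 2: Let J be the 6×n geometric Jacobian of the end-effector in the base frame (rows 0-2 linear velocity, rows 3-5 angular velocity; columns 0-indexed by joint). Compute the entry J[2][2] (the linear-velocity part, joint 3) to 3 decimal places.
axis z_2 = (-0.5000,-0.8660,0.0000); lever o_n−o_2 = (-2.5981,1.5000,-0.0000)
cross product → J_v[:, 2] = (0.0000,-0.0000,-3.0000)
J_ω[:, 2] = z_2
entry J[2][2] = -3.0000

-3.000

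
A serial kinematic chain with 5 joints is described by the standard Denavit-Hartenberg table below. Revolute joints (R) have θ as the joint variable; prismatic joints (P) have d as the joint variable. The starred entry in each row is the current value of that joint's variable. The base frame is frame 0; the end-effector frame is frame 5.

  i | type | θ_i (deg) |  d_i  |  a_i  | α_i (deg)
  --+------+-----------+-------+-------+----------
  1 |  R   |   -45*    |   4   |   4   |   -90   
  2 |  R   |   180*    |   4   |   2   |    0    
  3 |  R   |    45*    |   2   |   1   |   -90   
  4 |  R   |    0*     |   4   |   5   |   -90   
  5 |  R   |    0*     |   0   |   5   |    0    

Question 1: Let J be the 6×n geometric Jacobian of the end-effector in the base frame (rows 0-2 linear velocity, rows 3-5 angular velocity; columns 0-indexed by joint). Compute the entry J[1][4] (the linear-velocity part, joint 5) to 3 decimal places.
axis z_4 = (-0.7071,-0.7071,0.0000); lever o_n−o_4 = (-2.5000,2.5000,3.5355)
cross product → J_v[:, 4] = (-2.5000,2.5000,-3.5355)
J_ω[:, 4] = z_4
entry J[1][4] = 2.5000

2.500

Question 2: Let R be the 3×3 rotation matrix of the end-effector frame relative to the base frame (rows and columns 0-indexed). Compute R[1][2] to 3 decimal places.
End-effector z-axis (col 2 of R) = (-0.7071,-0.7071,0.0000)
R[1][2] = -0.7071

-0.707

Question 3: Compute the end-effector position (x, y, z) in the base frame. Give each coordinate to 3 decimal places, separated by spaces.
after link 1: o_1 = (2.8284, -2.8284, 4.0000)
after link 2: o_2 = (4.2426, 1.4142, 4.0000)
after link 3: o_3 = (5.1569, 3.3284, 4.7071)
after link 4: o_4 = (4.6569, 3.8284, 11.0711)
after link 5: o_5 = (2.1569, 6.3284, 14.6066)

2.157 6.328 14.607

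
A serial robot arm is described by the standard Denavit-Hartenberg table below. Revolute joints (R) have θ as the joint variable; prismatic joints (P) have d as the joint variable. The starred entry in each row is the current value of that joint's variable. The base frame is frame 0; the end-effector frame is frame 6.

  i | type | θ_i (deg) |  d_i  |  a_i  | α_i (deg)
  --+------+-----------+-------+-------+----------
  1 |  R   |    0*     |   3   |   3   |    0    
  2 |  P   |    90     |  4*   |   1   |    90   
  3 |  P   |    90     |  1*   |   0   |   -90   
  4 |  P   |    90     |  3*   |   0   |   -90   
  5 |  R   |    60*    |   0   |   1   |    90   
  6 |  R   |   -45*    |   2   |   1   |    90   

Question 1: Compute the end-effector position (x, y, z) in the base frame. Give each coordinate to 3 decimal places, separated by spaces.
1.414 -1.522 7.707

after link 1: o_1 = (3.0000, 0.0000, 3.0000)
after link 2: o_2 = (3.0000, 1.0000, 7.0000)
after link 3: o_3 = (4.0000, 1.0000, 7.0000)
after link 4: o_4 = (4.0000, -2.0000, 7.0000)
after link 5: o_5 = (3.5000, -1.1340, 7.0000)
after link 6: o_6 = (1.4144, -1.5216, 7.7071)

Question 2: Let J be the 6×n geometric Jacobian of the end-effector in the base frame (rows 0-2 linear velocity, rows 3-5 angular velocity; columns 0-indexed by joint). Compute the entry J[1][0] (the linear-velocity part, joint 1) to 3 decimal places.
axis z_0 = ẑ; lever o_n−o_0 = (1.4144,-1.5216,7.7071)
cross product → J_v[:, 0] = (1.5216,1.4144,-0.0000)
J_ω[:, 0] = z_0
entry J[1][0] = 1.4144

1.414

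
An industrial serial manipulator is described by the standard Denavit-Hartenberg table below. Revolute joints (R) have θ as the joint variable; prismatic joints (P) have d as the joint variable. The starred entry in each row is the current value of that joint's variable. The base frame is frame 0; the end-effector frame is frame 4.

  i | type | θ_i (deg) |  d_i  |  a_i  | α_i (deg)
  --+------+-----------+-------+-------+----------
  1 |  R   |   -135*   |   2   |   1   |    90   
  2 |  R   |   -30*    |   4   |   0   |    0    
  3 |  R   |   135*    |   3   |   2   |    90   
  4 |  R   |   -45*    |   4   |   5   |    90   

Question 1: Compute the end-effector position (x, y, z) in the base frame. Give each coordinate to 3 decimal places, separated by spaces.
after link 1: o_1 = (-0.7071, -0.7071, 2.0000)
after link 2: o_2 = (-3.5355, 2.1213, 2.0000)
after link 3: o_3 = (-5.2908, 4.6087, 3.9319)
after link 4: o_4 = (-4.8758, 0.0237, 8.3822)

-4.876 0.024 8.382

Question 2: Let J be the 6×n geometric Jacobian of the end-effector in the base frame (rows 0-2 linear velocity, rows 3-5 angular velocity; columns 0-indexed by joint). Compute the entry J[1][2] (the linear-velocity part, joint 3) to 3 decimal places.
4.513

axis z_2 = (-0.7071,0.7071,0.0000); lever o_n−o_2 = (-1.3403,-2.0977,6.3822)
cross product → J_v[:, 2] = (4.5129,4.5129,2.4310)
J_ω[:, 2] = z_2
entry J[1][2] = 4.5129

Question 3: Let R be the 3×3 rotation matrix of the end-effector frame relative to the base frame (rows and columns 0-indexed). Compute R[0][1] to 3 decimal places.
-0.683

End-effector y-axis (col 1 of R) = (-0.6830,-0.6830,0.2588)
R[0][1] = -0.6830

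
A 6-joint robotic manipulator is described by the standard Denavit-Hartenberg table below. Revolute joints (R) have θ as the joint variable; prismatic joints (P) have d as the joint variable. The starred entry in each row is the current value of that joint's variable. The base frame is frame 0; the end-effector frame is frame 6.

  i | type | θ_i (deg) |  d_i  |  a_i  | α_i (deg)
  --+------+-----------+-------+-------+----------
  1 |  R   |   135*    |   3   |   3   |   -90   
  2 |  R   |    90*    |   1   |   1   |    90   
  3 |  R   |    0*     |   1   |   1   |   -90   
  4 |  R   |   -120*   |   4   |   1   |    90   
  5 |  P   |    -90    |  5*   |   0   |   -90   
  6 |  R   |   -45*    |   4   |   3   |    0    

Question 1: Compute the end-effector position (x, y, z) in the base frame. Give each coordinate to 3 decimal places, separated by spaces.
-5.408 1.337 9.667

after link 1: o_1 = (-2.1213, 2.1213, 3.0000)
after link 2: o_2 = (-2.8284, 1.4142, 2.0000)
after link 3: o_3 = (-3.5355, 2.1213, 1.0000)
after link 4: o_4 = (-6.9763, -0.0947, 1.5000)
after link 5: o_5 = (-5.2086, -1.8625, 5.8301)
after link 6: o_6 = (-5.4081, 1.3370, 9.6672)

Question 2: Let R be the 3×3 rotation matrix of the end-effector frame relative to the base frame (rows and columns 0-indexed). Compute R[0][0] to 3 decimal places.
0.750

End-effector x-axis (col 0 of R) = (0.7500,0.2500,0.6124)
R[0][0] = 0.7500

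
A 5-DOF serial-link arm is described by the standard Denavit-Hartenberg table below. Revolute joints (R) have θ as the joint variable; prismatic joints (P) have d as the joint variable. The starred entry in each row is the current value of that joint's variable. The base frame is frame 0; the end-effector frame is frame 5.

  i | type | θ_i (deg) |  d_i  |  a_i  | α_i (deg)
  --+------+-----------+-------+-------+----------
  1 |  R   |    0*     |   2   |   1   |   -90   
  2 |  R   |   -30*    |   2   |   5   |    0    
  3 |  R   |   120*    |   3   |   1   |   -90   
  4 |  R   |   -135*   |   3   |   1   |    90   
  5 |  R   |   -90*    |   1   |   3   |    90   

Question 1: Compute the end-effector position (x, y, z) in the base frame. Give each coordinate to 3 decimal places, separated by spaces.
after link 1: o_1 = (1.0000, 0.0000, 2.0000)
after link 2: o_2 = (5.3301, 2.0000, 4.5000)
after link 3: o_3 = (5.3301, 5.0000, 3.5000)
after link 4: o_4 = (2.3301, 5.7071, 4.2071)
after link 5: o_5 = (5.3301, 5.0000, 4.9142)

5.330 5.000 4.914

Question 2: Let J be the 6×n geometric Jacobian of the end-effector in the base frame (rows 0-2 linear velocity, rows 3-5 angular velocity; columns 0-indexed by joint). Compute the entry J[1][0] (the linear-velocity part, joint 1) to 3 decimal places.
5.330

axis z_0 = ẑ; lever o_n−o_0 = (5.3301,5.0000,4.9142)
cross product → J_v[:, 0] = (-5.0000,5.3301,0.0000)
J_ω[:, 0] = z_0
entry J[1][0] = 5.3301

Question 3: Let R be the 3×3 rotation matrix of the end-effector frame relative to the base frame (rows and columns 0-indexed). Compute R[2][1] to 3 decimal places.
End-effector y-axis (col 1 of R) = (-0.0000,-0.7071,0.7071)
R[2][1] = 0.7071

0.707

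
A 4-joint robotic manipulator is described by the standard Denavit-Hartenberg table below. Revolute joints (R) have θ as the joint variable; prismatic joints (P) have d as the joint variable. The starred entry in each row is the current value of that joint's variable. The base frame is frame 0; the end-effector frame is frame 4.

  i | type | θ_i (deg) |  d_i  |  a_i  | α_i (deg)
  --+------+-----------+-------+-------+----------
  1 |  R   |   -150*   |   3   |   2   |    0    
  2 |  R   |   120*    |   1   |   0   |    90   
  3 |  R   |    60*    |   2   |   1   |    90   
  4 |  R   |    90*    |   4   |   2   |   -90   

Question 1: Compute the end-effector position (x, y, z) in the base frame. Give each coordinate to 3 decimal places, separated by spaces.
after link 1: o_1 = (-1.7321, -1.0000, 3.0000)
after link 2: o_2 = (-1.7321, -1.0000, 4.0000)
after link 3: o_3 = (-2.2990, -2.9821, 4.8660)
after link 4: o_4 = (-0.2990, -6.4462, 2.8660)

-0.299 -6.446 2.866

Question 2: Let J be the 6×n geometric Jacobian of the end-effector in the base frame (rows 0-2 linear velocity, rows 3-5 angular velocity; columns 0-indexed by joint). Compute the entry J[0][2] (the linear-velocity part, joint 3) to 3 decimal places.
0.982

axis z_2 = (-0.5000,-0.8660,0.0000); lever o_n−o_2 = (1.4330,-5.4462,-1.1340)
cross product → J_v[:, 2] = (0.9821,-0.5670,3.9641)
J_ω[:, 2] = z_2
entry J[0][2] = 0.9821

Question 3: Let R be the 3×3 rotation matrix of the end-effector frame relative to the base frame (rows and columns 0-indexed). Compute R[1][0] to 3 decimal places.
End-effector x-axis (col 0 of R) = (-0.5000,-0.8660,0.0000)
R[1][0] = -0.8660

-0.866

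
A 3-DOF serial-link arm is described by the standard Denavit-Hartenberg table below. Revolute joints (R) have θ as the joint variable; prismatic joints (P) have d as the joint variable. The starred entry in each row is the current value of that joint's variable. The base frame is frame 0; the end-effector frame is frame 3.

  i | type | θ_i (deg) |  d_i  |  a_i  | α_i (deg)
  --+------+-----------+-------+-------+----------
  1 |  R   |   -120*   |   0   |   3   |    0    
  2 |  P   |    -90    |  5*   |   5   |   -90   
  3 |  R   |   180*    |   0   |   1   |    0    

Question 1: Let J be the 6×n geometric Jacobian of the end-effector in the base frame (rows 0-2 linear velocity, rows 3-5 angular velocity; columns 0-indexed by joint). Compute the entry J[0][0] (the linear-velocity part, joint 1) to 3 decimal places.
axis z_0 = ẑ; lever o_n−o_0 = (-4.9641,-0.5981,5.0000)
cross product → J_v[:, 0] = (0.5981,-4.9641,0.0000)
J_ω[:, 0] = z_0
entry J[0][0] = 0.5981

0.598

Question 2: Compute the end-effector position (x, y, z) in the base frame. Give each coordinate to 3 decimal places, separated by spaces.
-4.964 -0.598 5.000

after link 1: o_1 = (-1.5000, -2.5981, 0.0000)
after link 2: o_2 = (-5.8301, -0.0981, 5.0000)
after link 3: o_3 = (-4.9641, -0.5981, 5.0000)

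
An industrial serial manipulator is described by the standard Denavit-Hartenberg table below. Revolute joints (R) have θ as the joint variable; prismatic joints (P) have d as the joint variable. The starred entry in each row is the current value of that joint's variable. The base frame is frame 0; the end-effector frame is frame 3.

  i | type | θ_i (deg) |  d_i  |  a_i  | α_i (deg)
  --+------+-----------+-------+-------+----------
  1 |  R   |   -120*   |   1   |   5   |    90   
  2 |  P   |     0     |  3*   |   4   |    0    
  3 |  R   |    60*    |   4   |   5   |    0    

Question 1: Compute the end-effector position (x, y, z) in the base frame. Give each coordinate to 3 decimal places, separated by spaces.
-11.812 -6.459 5.330

after link 1: o_1 = (-2.5000, -4.3301, 1.0000)
after link 2: o_2 = (-7.0981, -6.2942, 1.0000)
after link 3: o_3 = (-11.8122, -6.4593, 5.3301)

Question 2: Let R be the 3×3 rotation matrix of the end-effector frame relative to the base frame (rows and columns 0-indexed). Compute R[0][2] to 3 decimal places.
-0.866

End-effector z-axis (col 2 of R) = (-0.8660,0.5000,0.0000)
R[0][2] = -0.8660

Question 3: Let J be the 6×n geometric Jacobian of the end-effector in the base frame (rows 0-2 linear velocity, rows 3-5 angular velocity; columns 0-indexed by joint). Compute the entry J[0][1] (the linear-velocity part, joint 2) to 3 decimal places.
-0.866

prismatic axis z_1 = (-0.8660,0.5000,0.0000)
J_v[:, 1] = z_1; J_ω[:, 1] = (0,0,0)
entry J[0][1] = -0.8660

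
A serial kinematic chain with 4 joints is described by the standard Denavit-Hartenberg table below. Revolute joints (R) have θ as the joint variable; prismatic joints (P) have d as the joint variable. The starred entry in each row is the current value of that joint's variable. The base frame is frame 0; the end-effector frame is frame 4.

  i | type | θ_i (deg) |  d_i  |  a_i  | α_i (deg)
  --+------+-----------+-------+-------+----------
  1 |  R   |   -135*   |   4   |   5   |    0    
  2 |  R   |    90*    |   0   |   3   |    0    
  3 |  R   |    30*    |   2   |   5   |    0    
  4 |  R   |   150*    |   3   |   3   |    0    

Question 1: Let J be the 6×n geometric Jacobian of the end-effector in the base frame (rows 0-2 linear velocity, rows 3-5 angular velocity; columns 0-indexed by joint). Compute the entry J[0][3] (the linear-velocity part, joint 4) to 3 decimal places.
-2.121

axis z_3 = (0.0000,0.0000,1.0000); lever o_n−o_3 = (-2.1213,2.1213,3.0000)
cross product → J_v[:, 3] = (-2.1213,-2.1213,0.0000)
J_ω[:, 3] = z_3
entry J[0][3] = -2.1213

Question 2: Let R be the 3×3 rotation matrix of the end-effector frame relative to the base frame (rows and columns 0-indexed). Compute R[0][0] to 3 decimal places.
End-effector x-axis (col 0 of R) = (-0.7071,0.7071,0.0000)
R[0][0] = -0.7071

-0.707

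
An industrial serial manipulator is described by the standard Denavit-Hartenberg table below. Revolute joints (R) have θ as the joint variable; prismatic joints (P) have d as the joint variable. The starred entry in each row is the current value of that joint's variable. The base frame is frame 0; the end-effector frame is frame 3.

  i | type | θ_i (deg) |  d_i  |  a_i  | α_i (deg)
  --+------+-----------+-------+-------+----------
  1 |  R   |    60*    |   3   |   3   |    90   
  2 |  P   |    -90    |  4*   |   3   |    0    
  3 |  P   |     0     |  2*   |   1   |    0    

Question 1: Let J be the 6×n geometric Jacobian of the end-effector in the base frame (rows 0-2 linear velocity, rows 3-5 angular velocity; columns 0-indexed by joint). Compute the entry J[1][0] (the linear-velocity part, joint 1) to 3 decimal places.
6.696

axis z_0 = ẑ; lever o_n−o_0 = (6.6962,-0.4019,-1.0000)
cross product → J_v[:, 0] = (0.4019,6.6962,-0.0000)
J_ω[:, 0] = z_0
entry J[1][0] = 6.6962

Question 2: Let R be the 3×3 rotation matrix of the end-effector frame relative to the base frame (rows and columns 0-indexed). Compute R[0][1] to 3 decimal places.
0.500

End-effector y-axis (col 1 of R) = (0.5000,0.8660,0.0000)
R[0][1] = 0.5000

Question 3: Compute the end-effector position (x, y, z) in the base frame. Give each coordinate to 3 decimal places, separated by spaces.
6.696 -0.402 -1.000

after link 1: o_1 = (1.5000, 2.5981, 3.0000)
after link 2: o_2 = (4.9641, 0.5981, 0.0000)
after link 3: o_3 = (6.6962, -0.4019, -1.0000)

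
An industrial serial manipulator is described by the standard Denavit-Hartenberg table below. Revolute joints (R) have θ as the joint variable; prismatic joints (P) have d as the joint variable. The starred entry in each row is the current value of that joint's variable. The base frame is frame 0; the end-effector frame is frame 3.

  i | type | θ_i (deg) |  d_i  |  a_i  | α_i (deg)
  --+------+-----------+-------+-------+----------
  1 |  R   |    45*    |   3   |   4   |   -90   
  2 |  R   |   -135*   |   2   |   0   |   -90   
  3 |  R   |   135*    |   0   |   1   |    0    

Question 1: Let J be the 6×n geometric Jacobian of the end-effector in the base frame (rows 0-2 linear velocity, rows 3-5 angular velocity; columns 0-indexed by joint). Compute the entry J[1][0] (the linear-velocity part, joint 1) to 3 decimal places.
axis z_0 = ẑ; lever o_n−o_0 = (2.2678,4.0962,2.5000)
cross product → J_v[:, 0] = (-4.0962,2.2678,0.0000)
J_ω[:, 0] = z_0
entry J[1][0] = 2.2678

2.268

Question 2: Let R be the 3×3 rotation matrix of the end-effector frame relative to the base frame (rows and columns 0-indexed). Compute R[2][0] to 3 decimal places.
End-effector x-axis (col 0 of R) = (0.8536,-0.1464,-0.5000)
R[2][0] = -0.5000

-0.500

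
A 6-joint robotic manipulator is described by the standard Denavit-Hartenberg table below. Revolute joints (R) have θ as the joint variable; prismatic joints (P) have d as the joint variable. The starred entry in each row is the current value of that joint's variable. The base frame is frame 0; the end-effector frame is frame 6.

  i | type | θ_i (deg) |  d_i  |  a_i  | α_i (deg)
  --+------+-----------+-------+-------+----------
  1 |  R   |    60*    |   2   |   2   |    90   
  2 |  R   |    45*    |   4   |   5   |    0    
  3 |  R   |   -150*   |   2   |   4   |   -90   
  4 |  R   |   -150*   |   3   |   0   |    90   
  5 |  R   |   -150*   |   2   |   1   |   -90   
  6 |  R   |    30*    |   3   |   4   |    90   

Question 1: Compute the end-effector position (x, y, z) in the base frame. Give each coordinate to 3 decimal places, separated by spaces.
after link 1: o_1 = (1.0000, 1.7321, 2.0000)
after link 2: o_2 = (6.2319, 2.7939, 5.5355)
after link 3: o_3 = (7.4463, 0.8973, 1.6718)
after link 4: o_4 = (8.8952, 3.4069, 0.8954)
after link 5: o_5 = (6.8110, 4.1272, 1.2663)
after link 6: o_6 = (5.2727, -0.5014, 0.1663)

5.273 -0.501 0.166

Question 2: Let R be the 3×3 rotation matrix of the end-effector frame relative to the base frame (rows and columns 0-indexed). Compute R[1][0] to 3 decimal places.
End-effector x-axis (col 0 of R) = (-0.2753,-0.5929,-0.7568)
R[1][0] = -0.5929

-0.593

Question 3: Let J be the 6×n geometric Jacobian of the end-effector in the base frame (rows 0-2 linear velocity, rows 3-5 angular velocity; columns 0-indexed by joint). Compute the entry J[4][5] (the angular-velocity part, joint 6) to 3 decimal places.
-0.752

axis z_5 = (-0.1457,-0.7524,0.6424); lever o_n−o_5 = (-1.5383,-4.6286,-1.1000)
cross product → J_v[:, 5] = (3.8010,-1.1485,-0.4830)
J_ω[:, 5] = z_5
entry J[4][5] = -0.7524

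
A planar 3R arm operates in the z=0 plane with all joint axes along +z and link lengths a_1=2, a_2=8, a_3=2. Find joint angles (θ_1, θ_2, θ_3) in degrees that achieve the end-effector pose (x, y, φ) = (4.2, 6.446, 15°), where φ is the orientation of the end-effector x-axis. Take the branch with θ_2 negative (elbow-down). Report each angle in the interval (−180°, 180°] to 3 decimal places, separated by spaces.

-150.014 -149.990 -44.996

wrist centre = target − a_3·(cos φ, sin φ) = (2.2681, 5.9284)
cos θ_2 = (40.2900−2²−8²)/(2·2·8) = -0.8659; θ_2 = -149.9900° (elbow-down)
β = atan2(5.9284,2.2681) = 69.0635°; ψ = atan2(-4.0012,-4.9275) = -140.9229°
θ_1 = β − ψ = 209.9864°
θ_3 = φ − θ_1 − θ_2 = -44.9964° (wrapped to (-180°,180°])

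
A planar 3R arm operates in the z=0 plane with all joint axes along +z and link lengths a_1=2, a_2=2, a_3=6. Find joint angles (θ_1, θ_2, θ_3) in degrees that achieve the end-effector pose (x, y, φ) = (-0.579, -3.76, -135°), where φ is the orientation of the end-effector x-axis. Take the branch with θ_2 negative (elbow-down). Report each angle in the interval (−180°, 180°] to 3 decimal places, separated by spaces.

wrist centre = target − a_3·(cos φ, sin φ) = (3.6636, 0.4826)
cos θ_2 = (13.6552−2²−2²)/(2·2·2) = 0.7069; θ_2 = -45.0167° (elbow-down)
β = atan2(0.4826,3.6636) = 7.5048°; ψ = atan2(-1.4146,3.4138) = -22.5084°
θ_1 = β − ψ = 30.0132°
θ_3 = φ − θ_1 − θ_2 = -119.9965° (wrapped to (-180°,180°])

30.013 -45.017 -119.996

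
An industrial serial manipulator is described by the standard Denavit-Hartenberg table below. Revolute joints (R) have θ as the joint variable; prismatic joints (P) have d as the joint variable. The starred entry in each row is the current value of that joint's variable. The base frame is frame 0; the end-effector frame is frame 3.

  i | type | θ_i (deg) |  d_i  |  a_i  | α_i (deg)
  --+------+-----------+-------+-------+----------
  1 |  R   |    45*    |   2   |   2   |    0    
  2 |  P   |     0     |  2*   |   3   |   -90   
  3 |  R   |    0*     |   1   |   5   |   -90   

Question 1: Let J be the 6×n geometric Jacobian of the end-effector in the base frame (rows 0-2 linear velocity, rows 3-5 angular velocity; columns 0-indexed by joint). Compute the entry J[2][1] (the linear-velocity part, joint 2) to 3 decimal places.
1.000

prismatic axis z_1 = (0.0000,0.0000,1.0000)
J_v[:, 1] = z_1; J_ω[:, 1] = (0,0,0)
entry J[2][1] = 1.0000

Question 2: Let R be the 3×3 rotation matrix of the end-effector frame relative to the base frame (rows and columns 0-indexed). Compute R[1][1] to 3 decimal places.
-0.707

End-effector y-axis (col 1 of R) = (0.7071,-0.7071,-0.0000)
R[1][1] = -0.7071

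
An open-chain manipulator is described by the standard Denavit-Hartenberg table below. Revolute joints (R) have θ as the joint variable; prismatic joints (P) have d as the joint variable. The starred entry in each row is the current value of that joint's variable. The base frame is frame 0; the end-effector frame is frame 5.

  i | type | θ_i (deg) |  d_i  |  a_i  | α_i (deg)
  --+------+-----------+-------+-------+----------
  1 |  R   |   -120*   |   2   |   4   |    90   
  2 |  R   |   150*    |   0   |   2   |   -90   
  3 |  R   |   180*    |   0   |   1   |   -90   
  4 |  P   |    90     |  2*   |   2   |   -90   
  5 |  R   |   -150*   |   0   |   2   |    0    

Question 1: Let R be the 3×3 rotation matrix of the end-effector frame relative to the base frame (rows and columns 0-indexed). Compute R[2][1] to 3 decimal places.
0.433

End-effector y-axis (col 1 of R) = (-0.8750,0.2165,0.4330)
R[2][1] = 0.4330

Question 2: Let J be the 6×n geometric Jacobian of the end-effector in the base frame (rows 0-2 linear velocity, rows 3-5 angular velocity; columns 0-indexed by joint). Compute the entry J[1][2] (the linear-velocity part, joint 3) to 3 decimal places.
2.750

axis z_2 = (0.2500,0.4330,-0.8660); lever o_n−o_2 = (-3.0981,0.6340,-0.2679)
cross product → J_v[:, 2] = (0.4330,2.7500,1.5000)
J_ω[:, 2] = z_2
entry J[1][2] = 2.7500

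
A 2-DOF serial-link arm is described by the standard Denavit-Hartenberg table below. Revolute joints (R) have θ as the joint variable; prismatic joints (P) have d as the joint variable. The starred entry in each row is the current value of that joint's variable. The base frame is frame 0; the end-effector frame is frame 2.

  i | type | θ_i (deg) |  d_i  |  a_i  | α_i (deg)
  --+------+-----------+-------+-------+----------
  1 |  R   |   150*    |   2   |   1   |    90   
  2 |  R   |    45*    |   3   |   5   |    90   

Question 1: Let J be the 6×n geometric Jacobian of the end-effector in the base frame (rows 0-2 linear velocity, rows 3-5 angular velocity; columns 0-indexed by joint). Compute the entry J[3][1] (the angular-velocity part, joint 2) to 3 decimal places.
0.500

axis z_1 = (0.5000,0.8660,0.0000); lever o_n−o_1 = (-1.5619,4.3658,3.5355)
cross product → J_v[:, 1] = (3.0619,-1.7678,3.5355)
J_ω[:, 1] = z_1
entry J[3][1] = 0.5000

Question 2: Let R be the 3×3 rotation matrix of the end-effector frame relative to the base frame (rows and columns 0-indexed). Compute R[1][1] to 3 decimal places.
End-effector y-axis (col 1 of R) = (0.5000,0.8660,0.0000)
R[1][1] = 0.8660

0.866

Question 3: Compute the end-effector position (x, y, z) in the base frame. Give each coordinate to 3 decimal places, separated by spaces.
-2.428 4.866 5.536

after link 1: o_1 = (-0.8660, 0.5000, 2.0000)
after link 2: o_2 = (-2.4279, 4.8658, 5.5355)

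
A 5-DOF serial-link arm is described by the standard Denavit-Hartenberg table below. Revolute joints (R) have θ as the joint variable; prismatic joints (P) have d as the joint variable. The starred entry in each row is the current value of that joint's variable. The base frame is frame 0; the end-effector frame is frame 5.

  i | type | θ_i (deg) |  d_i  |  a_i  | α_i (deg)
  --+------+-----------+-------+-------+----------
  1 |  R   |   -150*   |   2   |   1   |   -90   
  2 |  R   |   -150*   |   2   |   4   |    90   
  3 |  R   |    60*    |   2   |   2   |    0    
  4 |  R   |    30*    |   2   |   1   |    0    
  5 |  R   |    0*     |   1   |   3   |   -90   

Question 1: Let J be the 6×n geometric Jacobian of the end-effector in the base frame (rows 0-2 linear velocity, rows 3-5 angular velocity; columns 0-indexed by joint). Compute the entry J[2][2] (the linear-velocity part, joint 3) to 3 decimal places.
-2.866

axis z_2 = (0.4330,0.2500,-0.8660); lever o_n−o_2 = (5.7811,-3.2811,-3.8301)
cross product → J_v[:, 2] = (-3.7990,-3.3481,-2.8660)
J_ω[:, 2] = z_2
entry J[2][2] = -2.8660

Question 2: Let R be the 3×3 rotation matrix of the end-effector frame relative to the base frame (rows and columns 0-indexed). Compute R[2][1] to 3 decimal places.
0.866

End-effector y-axis (col 1 of R) = (-0.4330,-0.2500,0.8660)
R[2][1] = 0.8660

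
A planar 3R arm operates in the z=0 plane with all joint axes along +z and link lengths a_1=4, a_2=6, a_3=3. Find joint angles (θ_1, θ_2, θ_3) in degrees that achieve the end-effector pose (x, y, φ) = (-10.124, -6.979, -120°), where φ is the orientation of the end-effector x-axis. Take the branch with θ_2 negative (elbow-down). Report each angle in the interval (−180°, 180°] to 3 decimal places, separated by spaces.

-134.997 -30.008 45.005

wrist centre = target − a_3·(cos φ, sin φ) = (-8.6240, -4.3809)
cos θ_2 = (93.5659−4²−6²)/(2·4·6) = 0.8660; θ_2 = -30.0080° (elbow-down)
β = atan2(-4.3809,-8.6240) = -153.0698°; ψ = atan2(-3.0007,9.1957) = -18.0724°
θ_1 = β − ψ = -134.9974°
θ_3 = φ − θ_1 − θ_2 = 45.0054° (wrapped to (-180°,180°])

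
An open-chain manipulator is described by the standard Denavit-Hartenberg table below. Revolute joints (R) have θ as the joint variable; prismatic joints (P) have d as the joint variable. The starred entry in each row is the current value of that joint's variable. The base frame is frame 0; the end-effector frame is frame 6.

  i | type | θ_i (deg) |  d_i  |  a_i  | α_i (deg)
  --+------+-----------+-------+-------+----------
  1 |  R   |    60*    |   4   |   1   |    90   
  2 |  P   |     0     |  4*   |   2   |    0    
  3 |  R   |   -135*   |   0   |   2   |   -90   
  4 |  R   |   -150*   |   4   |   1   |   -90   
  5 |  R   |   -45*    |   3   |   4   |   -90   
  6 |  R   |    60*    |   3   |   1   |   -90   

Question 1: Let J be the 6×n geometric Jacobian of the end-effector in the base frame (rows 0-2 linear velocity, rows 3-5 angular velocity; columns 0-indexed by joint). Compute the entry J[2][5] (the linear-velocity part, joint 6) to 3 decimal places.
0.235

axis z_5 = (0.2727,-0.2348,0.9330); lever o_n−o_5 = (0.7080,0.2514,3.0717)
cross product → J_v[:, 5] = (-0.9558,-0.1771,0.2348)
J_ω[:, 5] = z_5
entry J[2][5] = 0.2348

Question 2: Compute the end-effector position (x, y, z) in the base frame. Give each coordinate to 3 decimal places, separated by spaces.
after link 1: o_1 = (0.5000, 0.8660, 4.0000)
after link 2: o_2 = (4.9641, 0.5981, 4.0000)
after link 3: o_3 = (4.2570, -0.6267, 2.5858)
after link 4: o_4 = (6.4104, 2.1032, 0.3697)
after link 5: o_5 = (11.2208, 2.4105, -0.9589)
after link 6: o_6 = (11.9288, 2.6619, 2.1129)

11.929 2.662 2.113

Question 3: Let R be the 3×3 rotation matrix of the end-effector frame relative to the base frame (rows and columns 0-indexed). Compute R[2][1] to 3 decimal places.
End-effector y-axis (col 1 of R) = (-0.2727,0.2348,-0.9330)
R[2][1] = -0.9330

-0.933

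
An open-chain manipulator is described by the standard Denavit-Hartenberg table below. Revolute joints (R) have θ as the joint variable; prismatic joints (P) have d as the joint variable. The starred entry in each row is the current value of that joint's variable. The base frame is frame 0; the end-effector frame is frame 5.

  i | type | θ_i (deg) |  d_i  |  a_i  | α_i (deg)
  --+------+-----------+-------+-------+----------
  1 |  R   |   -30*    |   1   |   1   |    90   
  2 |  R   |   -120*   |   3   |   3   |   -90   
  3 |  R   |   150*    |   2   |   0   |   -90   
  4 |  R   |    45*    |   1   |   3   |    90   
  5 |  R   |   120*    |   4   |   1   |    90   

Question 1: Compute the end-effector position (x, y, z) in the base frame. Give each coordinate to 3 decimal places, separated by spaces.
after link 1: o_1 = (0.8660, -0.5000, 1.0000)
after link 2: o_2 = (-1.9330, -2.3481, -1.5981)
after link 3: o_3 = (-0.4330, -3.2141, -2.5981)
after link 4: o_4 = (-0.9147, -2.7113, 0.4866)
after link 5: o_5 = (2.8311, -4.3110, 1.1268)

2.831 -4.311 1.127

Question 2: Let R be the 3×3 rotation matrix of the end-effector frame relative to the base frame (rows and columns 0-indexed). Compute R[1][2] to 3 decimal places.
-0.040

End-effector z-axis (col 2 of R) = (-0.1848,-0.0398,0.9820)
R[1][2] = -0.0398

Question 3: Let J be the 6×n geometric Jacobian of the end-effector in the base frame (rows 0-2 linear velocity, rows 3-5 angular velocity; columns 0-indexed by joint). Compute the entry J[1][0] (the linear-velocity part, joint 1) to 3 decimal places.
axis z_0 = ẑ; lever o_n−o_0 = (2.8311,-4.3110,1.1268)
cross product → J_v[:, 0] = (4.3110,2.8311,-0.0000)
J_ω[:, 0] = z_0
entry J[1][0] = 2.8311

2.831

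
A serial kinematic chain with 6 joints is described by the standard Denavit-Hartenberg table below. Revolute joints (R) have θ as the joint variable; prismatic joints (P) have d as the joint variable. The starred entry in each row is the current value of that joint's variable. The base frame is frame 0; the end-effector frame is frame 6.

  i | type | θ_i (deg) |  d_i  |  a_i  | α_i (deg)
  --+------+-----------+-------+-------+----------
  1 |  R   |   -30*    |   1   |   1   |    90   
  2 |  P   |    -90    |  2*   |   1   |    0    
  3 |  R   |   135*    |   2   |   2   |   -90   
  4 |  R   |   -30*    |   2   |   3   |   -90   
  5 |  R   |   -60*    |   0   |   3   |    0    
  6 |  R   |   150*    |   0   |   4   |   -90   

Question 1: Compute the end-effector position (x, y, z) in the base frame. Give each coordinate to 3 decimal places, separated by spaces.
0.986 -7.786 4.593

after link 1: o_1 = (0.8660, -0.5000, 1.0000)
after link 2: o_2 = (-0.1340, -2.2321, 0.0000)
after link 3: o_3 = (0.0908, -4.6712, 1.4142)
after link 4: o_4 = (-0.2930, -6.1817, 4.6655)
after link 5: o_5 = (-1.4635, -6.3719, 7.4212)
after link 6: o_6 = (0.9860, -7.7862, 4.5928)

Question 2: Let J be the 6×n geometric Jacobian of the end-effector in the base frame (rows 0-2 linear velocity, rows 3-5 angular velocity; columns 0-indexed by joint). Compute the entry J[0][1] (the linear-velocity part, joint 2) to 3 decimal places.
-0.500

prismatic axis z_1 = (-0.5000,-0.8660,0.0000)
J_v[:, 1] = z_1; J_ω[:, 1] = (0,0,0)
entry J[0][1] = -0.5000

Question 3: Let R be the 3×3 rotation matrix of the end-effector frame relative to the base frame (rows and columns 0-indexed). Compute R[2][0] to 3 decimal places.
-0.707

End-effector x-axis (col 0 of R) = (0.6124,-0.3536,-0.7071)
R[2][0] = -0.7071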